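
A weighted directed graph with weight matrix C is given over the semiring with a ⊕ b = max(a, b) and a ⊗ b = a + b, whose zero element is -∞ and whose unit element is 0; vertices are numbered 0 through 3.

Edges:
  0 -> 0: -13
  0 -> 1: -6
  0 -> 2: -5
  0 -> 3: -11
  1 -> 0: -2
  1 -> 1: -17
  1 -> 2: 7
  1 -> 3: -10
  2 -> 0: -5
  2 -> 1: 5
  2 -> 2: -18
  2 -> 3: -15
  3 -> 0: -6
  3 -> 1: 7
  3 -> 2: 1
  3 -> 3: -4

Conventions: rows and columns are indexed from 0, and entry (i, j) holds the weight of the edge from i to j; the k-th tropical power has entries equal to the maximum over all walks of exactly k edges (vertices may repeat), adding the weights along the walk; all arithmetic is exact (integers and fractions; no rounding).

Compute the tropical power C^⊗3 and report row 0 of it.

C^⊗2:
  [-8, 0, 1, -15]
  [2, 12, -7, -8]
  [3, -8, 12, -5]
  [5, 6, 14, -3]
C^⊗3:
  [-2, 6, 7, -10]
  [10, -1, 19, 2]
  [7, 17, -1, -3]
  [9, 19, 13, -1]
Answer: row 0 of C^⊗3 = [-2, 6, 7, -10]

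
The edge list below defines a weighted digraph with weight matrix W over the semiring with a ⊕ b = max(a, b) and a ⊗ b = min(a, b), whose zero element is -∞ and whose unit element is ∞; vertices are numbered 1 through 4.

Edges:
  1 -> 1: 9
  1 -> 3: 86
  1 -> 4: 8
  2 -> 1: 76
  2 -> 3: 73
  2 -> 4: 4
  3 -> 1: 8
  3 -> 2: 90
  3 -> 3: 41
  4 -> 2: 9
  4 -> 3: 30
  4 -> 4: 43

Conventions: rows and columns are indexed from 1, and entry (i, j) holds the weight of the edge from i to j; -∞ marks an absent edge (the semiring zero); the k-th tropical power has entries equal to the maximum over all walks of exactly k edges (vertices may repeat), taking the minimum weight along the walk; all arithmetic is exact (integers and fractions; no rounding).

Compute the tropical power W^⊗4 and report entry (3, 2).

W^⊗2:
  [9, 86, 41, 8]
  [9, 73, 76, 8]
  [76, 41, 73, 8]
  [9, 30, 30, 43]
W^⊗3:
  [76, 41, 73, 8]
  [73, 76, 73, 8]
  [41, 73, 76, 8]
  [30, 30, 30, 43]
W^⊗4:
  [41, 73, 76, 8]
  [76, 73, 73, 8]
  [73, 76, 73, 8]
  [30, 30, 30, 43]
Key observation: the optimum is the walk 3->2->1->3->2, with weight 90 min 76 min 86 min 90 = 76.
Optimal value attained by: walk 3->2->1->3->2.
Answer: (W^⊗4)[3][2] = 76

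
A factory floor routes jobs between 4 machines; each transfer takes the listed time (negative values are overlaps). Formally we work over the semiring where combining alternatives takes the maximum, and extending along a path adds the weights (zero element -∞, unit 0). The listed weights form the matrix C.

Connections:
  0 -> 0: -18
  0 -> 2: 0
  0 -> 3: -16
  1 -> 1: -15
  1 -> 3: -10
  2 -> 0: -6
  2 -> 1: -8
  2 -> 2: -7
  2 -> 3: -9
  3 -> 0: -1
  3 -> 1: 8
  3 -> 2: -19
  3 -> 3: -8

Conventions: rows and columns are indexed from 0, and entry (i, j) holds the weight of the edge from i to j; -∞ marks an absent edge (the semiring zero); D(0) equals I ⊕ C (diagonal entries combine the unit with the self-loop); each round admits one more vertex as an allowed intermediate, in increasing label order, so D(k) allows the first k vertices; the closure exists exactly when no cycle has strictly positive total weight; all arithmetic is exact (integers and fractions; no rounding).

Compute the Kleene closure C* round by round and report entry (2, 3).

D(0):
  [0, -∞, 0, -16]
  [-∞, 0, -∞, -10]
  [-6, -8, 0, -9]
  [-1, 8, -19, 0]
D(1):
  [0, -∞, 0, -16]
  [-∞, 0, -∞, -10]
  [-6, -8, 0, -9]
  [-1, 8, -1, 0]
D(2):
  [0, -∞, 0, -16]
  [-∞, 0, -∞, -10]
  [-6, -8, 0, -9]
  [-1, 8, -1, 0]
D(3):
  [0, -8, 0, -9]
  [-∞, 0, -∞, -10]
  [-6, -8, 0, -9]
  [-1, 8, -1, 0]
D(4):
  [0, -1, 0, -9]
  [-11, 0, -11, -10]
  [-6, -1, 0, -9]
  [-1, 8, -1, 0]
Answer: C*[2][3] = -9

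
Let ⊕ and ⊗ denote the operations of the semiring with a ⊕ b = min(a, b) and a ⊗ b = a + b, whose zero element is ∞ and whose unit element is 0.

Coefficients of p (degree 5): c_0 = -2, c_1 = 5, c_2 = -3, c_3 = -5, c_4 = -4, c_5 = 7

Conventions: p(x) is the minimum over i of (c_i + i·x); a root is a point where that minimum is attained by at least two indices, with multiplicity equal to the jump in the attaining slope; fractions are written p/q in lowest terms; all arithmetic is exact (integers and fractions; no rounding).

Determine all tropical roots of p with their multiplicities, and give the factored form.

hull edge (i=0, c=-2) to (i=3, c=-5): slope -1, span 3
hull edge (i=3, c=-5) to (i=4, c=-4): slope 1, span 1
hull edge (i=4, c=-4) to (i=5, c=7): slope 11, span 1
Factored form: p(x) = 7 ⊗ (x ⊕ (-11)) ⊗ (x ⊕ (-1)) ⊗ (x ⊕ 1) ⊗ (x ⊕ 1) ⊗ (x ⊕ 1)
Answer: roots = -11 (mult 1), -1 (mult 1), 1 (mult 3)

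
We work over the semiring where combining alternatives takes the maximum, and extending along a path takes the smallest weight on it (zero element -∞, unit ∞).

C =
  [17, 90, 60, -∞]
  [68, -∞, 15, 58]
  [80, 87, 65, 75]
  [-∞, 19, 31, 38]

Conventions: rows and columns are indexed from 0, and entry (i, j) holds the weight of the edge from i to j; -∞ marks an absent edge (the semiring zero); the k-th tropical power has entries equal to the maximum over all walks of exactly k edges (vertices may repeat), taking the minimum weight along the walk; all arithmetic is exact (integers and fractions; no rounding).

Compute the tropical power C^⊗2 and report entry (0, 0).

C^⊗2:
  [68, 60, 60, 60]
  [17, 68, 60, 38]
  [68, 80, 65, 65]
  [31, 31, 31, 38]
Key observation: the optimum is the walk 0->1->0, with weight 90 min 68 = 68.
Optimal value attained by: walk 0->1->0.
Answer: (C^⊗2)[0][0] = 68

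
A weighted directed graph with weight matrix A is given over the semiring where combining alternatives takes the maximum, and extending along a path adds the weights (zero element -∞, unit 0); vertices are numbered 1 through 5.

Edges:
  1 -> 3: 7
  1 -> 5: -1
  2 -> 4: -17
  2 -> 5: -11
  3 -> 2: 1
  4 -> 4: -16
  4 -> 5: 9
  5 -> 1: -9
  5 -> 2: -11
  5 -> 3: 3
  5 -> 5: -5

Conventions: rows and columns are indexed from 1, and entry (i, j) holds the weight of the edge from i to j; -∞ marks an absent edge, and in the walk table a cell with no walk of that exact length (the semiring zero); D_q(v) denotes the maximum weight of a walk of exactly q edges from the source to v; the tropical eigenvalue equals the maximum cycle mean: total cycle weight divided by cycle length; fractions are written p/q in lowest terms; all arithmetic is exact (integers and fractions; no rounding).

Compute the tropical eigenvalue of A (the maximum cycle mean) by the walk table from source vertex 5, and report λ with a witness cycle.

q=0: [-∞, -∞, -∞, -∞, 0]
q=1: [-9, -11, 3, -∞, -5]
q=2: [-14, 4, -2, -28, -10]
q=3: [-19, -1, -7, -13, -7]
q=4: [-16, -6, -4, -18, -4]
q=5: [-13, -3, -1, -23, -9]
Optimal cycle mean attained by: cycle 2->4->5->3->2, total (-17) + 9 + 3 + 1, length 4.
Answer: λ = -1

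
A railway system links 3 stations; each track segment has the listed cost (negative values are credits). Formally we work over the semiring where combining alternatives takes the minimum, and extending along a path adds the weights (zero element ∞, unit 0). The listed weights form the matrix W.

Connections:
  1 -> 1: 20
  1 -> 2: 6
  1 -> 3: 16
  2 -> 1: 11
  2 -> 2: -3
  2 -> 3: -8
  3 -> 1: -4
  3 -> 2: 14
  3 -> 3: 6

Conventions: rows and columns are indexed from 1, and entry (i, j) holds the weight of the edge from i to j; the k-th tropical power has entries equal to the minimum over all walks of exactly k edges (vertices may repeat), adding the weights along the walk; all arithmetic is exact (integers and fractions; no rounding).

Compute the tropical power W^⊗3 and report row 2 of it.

W^⊗2:
  [12, 3, -2]
  [-12, -6, -11]
  [2, 2, 6]
W^⊗3:
  [-6, 0, -5]
  [-15, -9, -14]
  [2, -1, -6]
Answer: row 2 of W^⊗3 = [-15, -9, -14]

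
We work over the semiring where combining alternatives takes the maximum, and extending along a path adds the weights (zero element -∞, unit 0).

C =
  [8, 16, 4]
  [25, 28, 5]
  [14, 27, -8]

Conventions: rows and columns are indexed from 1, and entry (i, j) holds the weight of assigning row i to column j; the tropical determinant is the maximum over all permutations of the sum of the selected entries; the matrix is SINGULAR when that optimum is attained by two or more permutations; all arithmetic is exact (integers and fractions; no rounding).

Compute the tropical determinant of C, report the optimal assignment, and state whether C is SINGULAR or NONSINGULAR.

σ = (1, 2, 3): 8 + 28 + (-8) = 28
σ = (1, 3, 2): 8 + 5 + 27 = 40
σ = (2, 1, 3): 16 + 25 + (-8) = 33
σ = (2, 3, 1): 16 + 5 + 14 = 35
σ = (3, 1, 2): 4 + 25 + 27 = 56
σ = (3, 2, 1): 4 + 28 + 14 = 46
Optimal value attained by: σ = (3, 1, 2).
Answer: det⊕(C) = 56; verdict: NONSINGULAR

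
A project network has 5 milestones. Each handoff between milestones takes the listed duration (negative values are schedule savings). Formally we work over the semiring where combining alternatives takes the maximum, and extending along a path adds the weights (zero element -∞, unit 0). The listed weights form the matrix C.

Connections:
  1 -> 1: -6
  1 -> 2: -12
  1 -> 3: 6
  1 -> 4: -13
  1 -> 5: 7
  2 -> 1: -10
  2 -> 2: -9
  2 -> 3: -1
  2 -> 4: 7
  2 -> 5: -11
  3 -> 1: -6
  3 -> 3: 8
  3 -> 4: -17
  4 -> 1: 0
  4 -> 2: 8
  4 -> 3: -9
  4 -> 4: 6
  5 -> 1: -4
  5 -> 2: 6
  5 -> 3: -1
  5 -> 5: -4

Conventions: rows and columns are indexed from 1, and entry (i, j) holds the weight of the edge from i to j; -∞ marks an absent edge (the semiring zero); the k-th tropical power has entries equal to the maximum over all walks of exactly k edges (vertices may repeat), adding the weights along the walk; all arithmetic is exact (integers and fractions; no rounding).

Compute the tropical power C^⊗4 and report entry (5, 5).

C^⊗2:
  [3, 13, 14, -5, 3]
  [7, 15, 7, 13, -3]
  [2, -9, 16, -9, 1]
  [6, 14, 7, 15, 7]
  [-4, 2, 7, 13, 3]
C^⊗3:
  [8, 9, 22, 20, 10]
  [13, 21, 15, 22, 14]
  [10, 7, 24, -1, 9]
  [15, 23, 15, 21, 13]
  [13, 21, 15, 19, 3]
C^⊗4:
  [20, 28, 30, 26, 15]
  [22, 30, 23, 28, 20]
  [18, 15, 32, 14, 17]
  [21, 29, 23, 30, 22]
  [19, 27, 23, 28, 20]
Key observation: the optimum is the walk 5->2->4->1->5, with weight 6 + 7 + 0 + 7 = 20.
Optimal value attained by: walk 5->2->4->1->5.
Answer: (C^⊗4)[5][5] = 20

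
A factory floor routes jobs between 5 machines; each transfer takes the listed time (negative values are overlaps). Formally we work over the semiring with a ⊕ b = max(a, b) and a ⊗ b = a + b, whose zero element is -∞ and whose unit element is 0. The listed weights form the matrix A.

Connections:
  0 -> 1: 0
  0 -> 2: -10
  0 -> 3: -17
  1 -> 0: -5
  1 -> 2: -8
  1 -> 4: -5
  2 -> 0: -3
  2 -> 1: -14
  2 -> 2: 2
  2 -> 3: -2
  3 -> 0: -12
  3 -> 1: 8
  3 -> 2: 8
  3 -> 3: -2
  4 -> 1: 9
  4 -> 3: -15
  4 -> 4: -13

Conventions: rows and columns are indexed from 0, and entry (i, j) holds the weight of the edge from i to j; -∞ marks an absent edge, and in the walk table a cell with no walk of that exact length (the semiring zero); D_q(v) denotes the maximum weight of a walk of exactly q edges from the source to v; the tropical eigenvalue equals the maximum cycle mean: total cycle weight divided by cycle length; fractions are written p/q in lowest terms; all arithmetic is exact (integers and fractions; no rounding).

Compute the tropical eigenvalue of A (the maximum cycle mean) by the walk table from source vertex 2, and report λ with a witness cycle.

q=0: [-∞, -∞, 0, -∞, -∞]
q=1: [-3, -14, 2, -2, -∞]
q=2: [-1, 6, 6, 0, -19]
q=3: [3, 8, 8, 4, 1]
q=4: [5, 12, 12, 6, 3]
q=5: [9, 14, 14, 10, 7]
Optimal cycle mean attained by: cycle 2->3->2, total (-2) + 8, length 2.
Answer: λ = 3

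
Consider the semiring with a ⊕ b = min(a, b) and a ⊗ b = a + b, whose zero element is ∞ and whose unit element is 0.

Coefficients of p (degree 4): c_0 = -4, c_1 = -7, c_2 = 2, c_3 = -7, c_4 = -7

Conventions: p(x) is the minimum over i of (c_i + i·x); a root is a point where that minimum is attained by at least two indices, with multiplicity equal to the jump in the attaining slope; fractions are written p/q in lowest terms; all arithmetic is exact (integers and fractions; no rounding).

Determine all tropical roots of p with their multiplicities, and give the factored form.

hull edge (i=0, c=-4) to (i=1, c=-7): slope -3, span 1
hull edge (i=1, c=-7) to (i=4, c=-7): slope 0, span 3
Factored form: p(x) = -7 ⊗ (x ⊕ 0) ⊗ (x ⊕ 0) ⊗ (x ⊕ 0) ⊗ (x ⊕ 3)
Answer: roots = 0 (mult 3), 3 (mult 1)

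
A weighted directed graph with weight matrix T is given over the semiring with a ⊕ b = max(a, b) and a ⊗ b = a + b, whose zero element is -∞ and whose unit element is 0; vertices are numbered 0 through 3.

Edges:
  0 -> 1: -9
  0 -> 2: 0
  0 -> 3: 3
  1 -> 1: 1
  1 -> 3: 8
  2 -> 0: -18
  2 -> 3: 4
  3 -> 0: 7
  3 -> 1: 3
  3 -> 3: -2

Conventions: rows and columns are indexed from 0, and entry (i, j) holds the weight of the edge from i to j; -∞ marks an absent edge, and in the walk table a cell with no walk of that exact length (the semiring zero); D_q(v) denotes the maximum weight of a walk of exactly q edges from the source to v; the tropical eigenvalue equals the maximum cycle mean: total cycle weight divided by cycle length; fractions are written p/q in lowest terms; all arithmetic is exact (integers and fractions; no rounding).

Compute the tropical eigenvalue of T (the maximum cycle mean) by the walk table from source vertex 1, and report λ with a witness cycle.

q=0: [-∞, 0, -∞, -∞]
q=1: [-∞, 1, -∞, 8]
q=2: [15, 11, -∞, 9]
q=3: [16, 12, 15, 19]
q=4: [26, 22, 16, 20]
Optimal cycle mean attained by: cycle 1->3->1, total 8 + 3, length 2.
Answer: λ = 11/2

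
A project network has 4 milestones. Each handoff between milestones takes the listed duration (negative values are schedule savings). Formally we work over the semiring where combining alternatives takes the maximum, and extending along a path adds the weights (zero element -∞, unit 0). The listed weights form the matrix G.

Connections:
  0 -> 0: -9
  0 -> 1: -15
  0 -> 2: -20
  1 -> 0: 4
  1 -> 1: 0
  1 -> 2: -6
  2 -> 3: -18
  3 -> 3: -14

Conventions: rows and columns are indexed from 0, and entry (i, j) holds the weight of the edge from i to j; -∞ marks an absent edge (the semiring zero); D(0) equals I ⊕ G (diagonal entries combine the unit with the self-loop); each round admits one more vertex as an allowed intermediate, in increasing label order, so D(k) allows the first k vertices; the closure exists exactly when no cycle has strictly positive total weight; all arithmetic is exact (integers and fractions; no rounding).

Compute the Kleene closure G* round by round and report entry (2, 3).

D(0):
  [0, -15, -20, -∞]
  [4, 0, -6, -∞]
  [-∞, -∞, 0, -18]
  [-∞, -∞, -∞, 0]
D(1):
  [0, -15, -20, -∞]
  [4, 0, -6, -∞]
  [-∞, -∞, 0, -18]
  [-∞, -∞, -∞, 0]
D(2):
  [0, -15, -20, -∞]
  [4, 0, -6, -∞]
  [-∞, -∞, 0, -18]
  [-∞, -∞, -∞, 0]
D(3):
  [0, -15, -20, -38]
  [4, 0, -6, -24]
  [-∞, -∞, 0, -18]
  [-∞, -∞, -∞, 0]
D(4):
  [0, -15, -20, -38]
  [4, 0, -6, -24]
  [-∞, -∞, 0, -18]
  [-∞, -∞, -∞, 0]
Answer: G*[2][3] = -18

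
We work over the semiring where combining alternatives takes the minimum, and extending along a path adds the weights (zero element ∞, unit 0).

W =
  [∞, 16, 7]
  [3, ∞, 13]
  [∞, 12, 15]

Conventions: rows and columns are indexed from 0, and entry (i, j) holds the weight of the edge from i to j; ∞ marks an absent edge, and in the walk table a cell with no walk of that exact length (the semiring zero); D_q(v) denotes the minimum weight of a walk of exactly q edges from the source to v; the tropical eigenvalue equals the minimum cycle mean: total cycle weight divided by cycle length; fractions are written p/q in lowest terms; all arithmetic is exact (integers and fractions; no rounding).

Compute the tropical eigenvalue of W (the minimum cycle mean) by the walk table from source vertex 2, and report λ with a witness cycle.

q=0: [∞, ∞, 0]
q=1: [∞, 12, 15]
q=2: [15, 27, 25]
q=3: [30, 31, 22]
Optimal cycle mean attained by: cycle 0->2->1->0, total 7 + 12 + 3, length 3.
Answer: λ = 22/3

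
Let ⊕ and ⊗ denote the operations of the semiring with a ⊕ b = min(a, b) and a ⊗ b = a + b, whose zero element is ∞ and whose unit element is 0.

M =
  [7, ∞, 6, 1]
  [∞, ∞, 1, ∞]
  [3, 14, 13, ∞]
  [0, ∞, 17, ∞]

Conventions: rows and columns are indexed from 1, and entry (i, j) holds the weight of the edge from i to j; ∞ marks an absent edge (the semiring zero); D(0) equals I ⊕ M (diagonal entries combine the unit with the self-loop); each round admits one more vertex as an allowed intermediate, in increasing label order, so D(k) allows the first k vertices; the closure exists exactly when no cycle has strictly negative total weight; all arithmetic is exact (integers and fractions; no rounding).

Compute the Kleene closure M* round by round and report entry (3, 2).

D(0):
  [0, ∞, 6, 1]
  [∞, 0, 1, ∞]
  [3, 14, 0, ∞]
  [0, ∞, 17, 0]
D(1):
  [0, ∞, 6, 1]
  [∞, 0, 1, ∞]
  [3, 14, 0, 4]
  [0, ∞, 6, 0]
D(2):
  [0, ∞, 6, 1]
  [∞, 0, 1, ∞]
  [3, 14, 0, 4]
  [0, ∞, 6, 0]
D(3):
  [0, 20, 6, 1]
  [4, 0, 1, 5]
  [3, 14, 0, 4]
  [0, 20, 6, 0]
D(4):
  [0, 20, 6, 1]
  [4, 0, 1, 5]
  [3, 14, 0, 4]
  [0, 20, 6, 0]
Answer: M*[3][2] = 14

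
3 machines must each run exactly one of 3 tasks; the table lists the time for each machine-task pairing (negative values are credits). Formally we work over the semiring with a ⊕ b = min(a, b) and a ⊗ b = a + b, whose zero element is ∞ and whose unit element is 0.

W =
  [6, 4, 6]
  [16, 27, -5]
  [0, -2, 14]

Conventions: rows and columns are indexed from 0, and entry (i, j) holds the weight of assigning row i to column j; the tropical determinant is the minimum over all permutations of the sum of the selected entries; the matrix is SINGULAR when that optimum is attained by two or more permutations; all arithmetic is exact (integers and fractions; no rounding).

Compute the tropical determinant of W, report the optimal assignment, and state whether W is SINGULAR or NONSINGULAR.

σ = (0, 1, 2): 6 + 27 + 14 = 47
σ = (0, 2, 1): 6 + (-5) + (-2) = -1
σ = (1, 0, 2): 4 + 16 + 14 = 34
σ = (1, 2, 0): 4 + (-5) + 0 = -1
σ = (2, 0, 1): 6 + 16 + (-2) = 20
σ = (2, 1, 0): 6 + 27 + 0 = 33
Optimal value attained by: σ = (0, 2, 1).
Answer: det⊕(W) = -1; verdict: SINGULAR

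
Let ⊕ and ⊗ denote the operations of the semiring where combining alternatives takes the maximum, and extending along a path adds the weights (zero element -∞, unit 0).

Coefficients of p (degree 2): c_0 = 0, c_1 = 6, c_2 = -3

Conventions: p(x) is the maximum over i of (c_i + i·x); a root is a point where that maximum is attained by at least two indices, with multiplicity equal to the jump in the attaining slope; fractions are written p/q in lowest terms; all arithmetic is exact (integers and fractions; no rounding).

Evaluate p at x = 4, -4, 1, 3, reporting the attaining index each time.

p(4) = max(0+0·4=0, 6+1·4=10, -3+2·4=5) = 10 (attained by i=1)
p(-4) = max(0+0·(-4)=0, 6+1·(-4)=2, -3+2·(-4)=-11) = 2 (attained by i=1)
p(1) = max(0+0·1=0, 6+1·1=7, -3+2·1=-1) = 7 (attained by i=1)
p(3) = max(0+0·3=0, 6+1·3=9, -3+2·3=3) = 9 (attained by i=1)
Answer: p(4) = 10; p(-4) = 2; p(1) = 7; p(3) = 9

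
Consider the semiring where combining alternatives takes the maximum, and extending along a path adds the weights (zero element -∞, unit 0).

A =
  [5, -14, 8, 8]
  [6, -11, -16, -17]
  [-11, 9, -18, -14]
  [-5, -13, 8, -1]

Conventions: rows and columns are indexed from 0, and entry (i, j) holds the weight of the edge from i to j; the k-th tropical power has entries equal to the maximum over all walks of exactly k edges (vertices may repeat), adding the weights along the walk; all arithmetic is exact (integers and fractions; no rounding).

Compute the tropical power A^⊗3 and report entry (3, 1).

A^⊗2:
  [10, 17, 16, 13]
  [11, -7, 14, 14]
  [15, -2, -3, -3]
  [0, 17, 7, 3]
A^⊗3:
  [23, 25, 21, 18]
  [16, 23, 22, 19]
  [20, 6, 23, 23]
  [23, 16, 11, 8]
Key observation: the optimum is the walk 3->3->2->1, with weight (-1) + 8 + 9 = 16.
Optimal value attained by: walk 3->3->2->1.
Answer: (A^⊗3)[3][1] = 16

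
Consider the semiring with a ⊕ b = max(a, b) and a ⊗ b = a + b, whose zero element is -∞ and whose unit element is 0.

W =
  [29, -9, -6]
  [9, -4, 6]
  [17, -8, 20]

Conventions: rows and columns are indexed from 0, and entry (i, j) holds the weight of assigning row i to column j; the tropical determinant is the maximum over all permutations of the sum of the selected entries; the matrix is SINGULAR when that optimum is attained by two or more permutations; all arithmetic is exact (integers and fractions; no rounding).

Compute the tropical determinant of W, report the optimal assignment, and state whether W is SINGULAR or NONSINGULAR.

σ = (0, 1, 2): 29 + (-4) + 20 = 45
σ = (0, 2, 1): 29 + 6 + (-8) = 27
σ = (1, 0, 2): (-9) + 9 + 20 = 20
σ = (1, 2, 0): (-9) + 6 + 17 = 14
σ = (2, 0, 1): (-6) + 9 + (-8) = -5
σ = (2, 1, 0): (-6) + (-4) + 17 = 7
Optimal value attained by: σ = (0, 1, 2).
Answer: det⊕(W) = 45; verdict: NONSINGULAR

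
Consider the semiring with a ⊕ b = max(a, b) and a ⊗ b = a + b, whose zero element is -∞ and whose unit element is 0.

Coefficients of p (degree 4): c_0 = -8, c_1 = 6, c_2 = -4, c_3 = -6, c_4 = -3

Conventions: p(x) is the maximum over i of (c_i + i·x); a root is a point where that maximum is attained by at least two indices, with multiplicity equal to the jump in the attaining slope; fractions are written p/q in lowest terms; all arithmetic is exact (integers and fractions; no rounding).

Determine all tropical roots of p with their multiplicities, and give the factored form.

hull edge (i=0, c=-8) to (i=1, c=6): slope 14, span 1
hull edge (i=1, c=6) to (i=4, c=-3): slope -3, span 3
Factored form: p(x) = -3 ⊗ (x ⊕ (-14)) ⊗ (x ⊕ 3) ⊗ (x ⊕ 3) ⊗ (x ⊕ 3)
Answer: roots = -14 (mult 1), 3 (mult 3)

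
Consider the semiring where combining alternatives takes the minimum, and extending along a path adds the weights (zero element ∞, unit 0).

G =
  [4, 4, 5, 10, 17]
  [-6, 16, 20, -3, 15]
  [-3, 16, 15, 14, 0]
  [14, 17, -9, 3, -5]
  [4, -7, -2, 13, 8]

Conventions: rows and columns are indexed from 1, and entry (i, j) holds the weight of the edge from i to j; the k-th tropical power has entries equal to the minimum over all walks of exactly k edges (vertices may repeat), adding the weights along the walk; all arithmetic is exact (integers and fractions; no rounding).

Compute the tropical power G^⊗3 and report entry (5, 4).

G^⊗2:
  [-2, 8, 1, 1, 5]
  [-2, -2, -12, 0, -8]
  [1, -7, -2, 7, 8]
  [-12, -12, -7, 5, -9]
  [-13, 1, 4, -10, -2]
G^⊗3:
  [-2, -2, -8, 4, -4]
  [-15, -15, -10, -5, -12]
  [-13, 1, -2, -10, -2]
  [-18, -16, -11, -15, -7]
  [-9, -9, -19, -7, -15]
Key observation: the optimum is the walk 5->2->4->4, with weight (-7) + (-3) + 3 = -7.
Optimal value attained by: walk 5->2->4->4.
Answer: (G^⊗3)[5][4] = -7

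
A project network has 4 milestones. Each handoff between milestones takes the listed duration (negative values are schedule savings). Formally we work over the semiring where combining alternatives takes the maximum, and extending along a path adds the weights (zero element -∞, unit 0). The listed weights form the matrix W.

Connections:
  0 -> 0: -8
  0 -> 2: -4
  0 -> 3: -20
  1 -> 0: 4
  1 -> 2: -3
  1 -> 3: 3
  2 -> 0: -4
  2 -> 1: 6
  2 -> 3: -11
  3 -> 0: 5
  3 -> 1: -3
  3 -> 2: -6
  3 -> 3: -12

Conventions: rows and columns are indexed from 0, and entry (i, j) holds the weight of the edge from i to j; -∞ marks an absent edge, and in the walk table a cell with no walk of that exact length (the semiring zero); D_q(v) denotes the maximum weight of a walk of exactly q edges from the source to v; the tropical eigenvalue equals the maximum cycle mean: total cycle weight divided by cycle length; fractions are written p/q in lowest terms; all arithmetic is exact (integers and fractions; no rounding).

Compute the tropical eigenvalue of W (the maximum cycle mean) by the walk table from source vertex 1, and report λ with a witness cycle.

q=0: [-∞, 0, -∞, -∞]
q=1: [4, -∞, -3, 3]
q=2: [8, 3, 0, -9]
q=3: [7, 6, 4, 6]
q=4: [11, 10, 3, 9]
Optimal cycle mean attained by: cycle 0->2->1->3->0, total (-4) + 6 + 3 + 5, length 4.
Answer: λ = 5/2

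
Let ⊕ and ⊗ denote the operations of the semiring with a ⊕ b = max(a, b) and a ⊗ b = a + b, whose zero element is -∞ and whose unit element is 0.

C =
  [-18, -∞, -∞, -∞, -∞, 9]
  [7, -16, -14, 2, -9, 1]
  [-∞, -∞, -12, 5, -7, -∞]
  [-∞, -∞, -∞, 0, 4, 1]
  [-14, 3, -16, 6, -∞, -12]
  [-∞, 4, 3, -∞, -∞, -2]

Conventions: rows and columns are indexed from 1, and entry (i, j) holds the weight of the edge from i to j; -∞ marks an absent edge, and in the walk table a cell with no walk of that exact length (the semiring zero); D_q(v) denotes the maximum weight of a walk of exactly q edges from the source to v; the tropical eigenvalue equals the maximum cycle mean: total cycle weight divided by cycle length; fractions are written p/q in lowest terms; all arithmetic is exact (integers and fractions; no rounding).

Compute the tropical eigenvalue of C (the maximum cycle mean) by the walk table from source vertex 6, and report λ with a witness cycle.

q=0: [-∞, -∞, -∞, -∞, -∞, 0]
q=1: [-∞, 4, 3, -∞, -∞, -2]
q=2: [11, 2, 1, 8, -4, 5]
q=3: [9, 9, 8, 8, 12, 20]
q=4: [16, 24, 23, 18, 12, 18]
q=5: [31, 22, 21, 28, 22, 25]
q=6: [29, 29, 28, 28, 32, 40]
Optimal cycle mean attained by: cycle 1->6->2->1, total 9 + 4 + 7, length 3.
Answer: λ = 20/3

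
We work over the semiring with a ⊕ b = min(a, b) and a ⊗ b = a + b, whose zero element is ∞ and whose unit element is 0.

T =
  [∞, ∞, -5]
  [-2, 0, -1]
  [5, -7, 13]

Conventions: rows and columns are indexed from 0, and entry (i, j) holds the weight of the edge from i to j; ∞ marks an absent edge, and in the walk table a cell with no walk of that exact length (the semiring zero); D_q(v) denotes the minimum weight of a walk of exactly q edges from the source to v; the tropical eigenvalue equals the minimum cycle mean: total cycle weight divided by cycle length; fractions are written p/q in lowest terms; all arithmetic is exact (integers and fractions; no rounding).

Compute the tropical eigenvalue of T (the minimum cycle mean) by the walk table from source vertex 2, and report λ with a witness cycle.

q=0: [∞, ∞, 0]
q=1: [5, -7, 13]
q=2: [-9, -7, -8]
q=3: [-9, -15, -14]
Optimal cycle mean attained by: cycle 0->2->1->0, total (-5) + (-7) + (-2), length 3.
Answer: λ = -14/3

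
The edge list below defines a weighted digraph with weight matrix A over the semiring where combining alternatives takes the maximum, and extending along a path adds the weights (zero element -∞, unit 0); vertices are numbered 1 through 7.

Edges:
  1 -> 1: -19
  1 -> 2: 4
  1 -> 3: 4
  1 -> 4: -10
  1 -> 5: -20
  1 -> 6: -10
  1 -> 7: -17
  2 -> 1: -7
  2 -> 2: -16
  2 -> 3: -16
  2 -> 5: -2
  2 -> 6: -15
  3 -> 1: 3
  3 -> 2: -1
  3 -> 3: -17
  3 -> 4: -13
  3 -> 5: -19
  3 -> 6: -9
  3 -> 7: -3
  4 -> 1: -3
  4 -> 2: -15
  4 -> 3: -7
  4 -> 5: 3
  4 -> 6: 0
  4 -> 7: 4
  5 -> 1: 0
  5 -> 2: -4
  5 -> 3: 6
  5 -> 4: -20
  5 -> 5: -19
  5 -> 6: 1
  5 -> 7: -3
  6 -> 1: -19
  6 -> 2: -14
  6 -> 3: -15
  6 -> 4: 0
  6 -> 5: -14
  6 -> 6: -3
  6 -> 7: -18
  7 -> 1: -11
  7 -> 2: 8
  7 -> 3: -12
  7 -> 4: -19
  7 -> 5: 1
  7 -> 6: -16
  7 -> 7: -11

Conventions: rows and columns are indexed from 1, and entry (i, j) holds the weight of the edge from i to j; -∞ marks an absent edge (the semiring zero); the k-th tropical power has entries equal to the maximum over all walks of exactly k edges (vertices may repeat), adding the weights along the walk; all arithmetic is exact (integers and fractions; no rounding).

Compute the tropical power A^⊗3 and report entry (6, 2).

A^⊗2:
  [7, 3, -12, -9, 2, -5, 1]
  [-2, -3, 4, -15, -18, -1, -5]
  [-8, 7, 7, -7, -2, -7, -9]
  [3, 12, 9, 0, 5, 4, 0]
  [9, 5, 4, 1, -2, -2, 3]
  [-3, -10, -7, -3, 3, 0, 4]
  [1, -3, 7, -16, 6, 2, -2]
A^⊗3:
  [2, 11, 11, -3, 2, 3, -1]
  [7, 3, 2, -1, -4, -4, 1]
  [10, 6, 4, -6, 5, -1, 4]
  [12, 8, 11, 4, 10, 6, 6]
  [7, 13, 13, -1, 4, 1, 5]
  [3, 12, 9, 0, 5, 4, 1]
  [10, 6, 12, 2, -1, 7, 4]
Key observation: the optimum is the walk 6->4->7->2, with weight 0 + 4 + 8 = 12.
Optimal value attained by: walk 6->4->7->2.
Answer: (A^⊗3)[6][2] = 12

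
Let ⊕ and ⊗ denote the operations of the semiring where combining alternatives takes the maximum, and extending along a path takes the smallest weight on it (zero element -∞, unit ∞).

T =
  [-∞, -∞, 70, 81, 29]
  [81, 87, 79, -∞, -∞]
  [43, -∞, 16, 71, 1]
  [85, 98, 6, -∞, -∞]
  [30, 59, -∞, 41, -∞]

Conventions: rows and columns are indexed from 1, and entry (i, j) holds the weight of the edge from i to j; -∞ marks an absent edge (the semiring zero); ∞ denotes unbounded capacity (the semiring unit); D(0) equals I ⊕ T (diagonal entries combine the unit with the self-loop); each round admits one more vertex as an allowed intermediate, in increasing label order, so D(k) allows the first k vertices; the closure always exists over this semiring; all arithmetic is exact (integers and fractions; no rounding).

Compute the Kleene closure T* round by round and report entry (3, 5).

D(0):
  [∞, -∞, 70, 81, 29]
  [81, ∞, 79, -∞, -∞]
  [43, -∞, ∞, 71, 1]
  [85, 98, 6, ∞, -∞]
  [30, 59, -∞, 41, ∞]
D(1):
  [∞, -∞, 70, 81, 29]
  [81, ∞, 79, 81, 29]
  [43, -∞, ∞, 71, 29]
  [85, 98, 70, ∞, 29]
  [30, 59, 30, 41, ∞]
D(2):
  [∞, -∞, 70, 81, 29]
  [81, ∞, 79, 81, 29]
  [43, -∞, ∞, 71, 29]
  [85, 98, 79, ∞, 29]
  [59, 59, 59, 59, ∞]
D(3):
  [∞, -∞, 70, 81, 29]
  [81, ∞, 79, 81, 29]
  [43, -∞, ∞, 71, 29]
  [85, 98, 79, ∞, 29]
  [59, 59, 59, 59, ∞]
D(4):
  [∞, 81, 79, 81, 29]
  [81, ∞, 79, 81, 29]
  [71, 71, ∞, 71, 29]
  [85, 98, 79, ∞, 29]
  [59, 59, 59, 59, ∞]
D(5):
  [∞, 81, 79, 81, 29]
  [81, ∞, 79, 81, 29]
  [71, 71, ∞, 71, 29]
  [85, 98, 79, ∞, 29]
  [59, 59, 59, 59, ∞]
Answer: T*[3][5] = 29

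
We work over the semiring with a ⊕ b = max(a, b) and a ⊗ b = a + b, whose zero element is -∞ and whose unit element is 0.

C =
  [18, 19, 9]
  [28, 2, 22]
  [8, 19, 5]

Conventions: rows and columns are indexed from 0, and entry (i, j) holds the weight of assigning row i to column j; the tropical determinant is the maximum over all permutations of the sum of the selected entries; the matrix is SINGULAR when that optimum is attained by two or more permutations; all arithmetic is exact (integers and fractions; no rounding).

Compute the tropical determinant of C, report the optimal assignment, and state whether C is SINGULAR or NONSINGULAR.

σ = (0, 1, 2): 18 + 2 + 5 = 25
σ = (0, 2, 1): 18 + 22 + 19 = 59
σ = (1, 0, 2): 19 + 28 + 5 = 52
σ = (1, 2, 0): 19 + 22 + 8 = 49
σ = (2, 0, 1): 9 + 28 + 19 = 56
σ = (2, 1, 0): 9 + 2 + 8 = 19
Optimal value attained by: σ = (0, 2, 1).
Answer: det⊕(C) = 59; verdict: NONSINGULAR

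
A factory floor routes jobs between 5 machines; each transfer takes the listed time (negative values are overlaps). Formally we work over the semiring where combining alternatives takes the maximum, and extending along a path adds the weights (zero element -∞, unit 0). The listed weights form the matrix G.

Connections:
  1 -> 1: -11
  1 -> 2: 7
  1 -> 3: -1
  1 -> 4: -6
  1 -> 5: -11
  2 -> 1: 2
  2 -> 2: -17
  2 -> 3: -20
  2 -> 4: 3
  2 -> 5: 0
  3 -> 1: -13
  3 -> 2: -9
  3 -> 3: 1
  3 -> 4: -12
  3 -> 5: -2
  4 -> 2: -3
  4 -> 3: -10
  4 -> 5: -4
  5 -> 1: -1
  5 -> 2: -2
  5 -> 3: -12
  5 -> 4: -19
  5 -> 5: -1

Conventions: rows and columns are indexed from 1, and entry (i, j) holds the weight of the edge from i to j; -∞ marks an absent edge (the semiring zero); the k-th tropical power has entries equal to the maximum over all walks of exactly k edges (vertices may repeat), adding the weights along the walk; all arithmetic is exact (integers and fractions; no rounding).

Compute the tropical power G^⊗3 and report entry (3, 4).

G^⊗2:
  [9, -4, 0, 10, 7]
  [-1, 9, 1, -4, -1]
  [-3, -4, 2, -6, -1]
  [-1, -6, -9, 0, -3]
  [0, 6, -2, 1, -2]
G^⊗3:
  [6, 16, 8, 3, 6]
  [11, 6, 2, 12, 9]
  [-2, 4, 3, -1, 0]
  [-4, 6, -2, -3, -4]
  [8, 7, -1, 9, 6]
Key observation: the optimum is the walk 3->5->2->4, with weight (-2) + (-2) + 3 = -1.
Optimal value attained by: walk 3->5->2->4.
Answer: (G^⊗3)[3][4] = -1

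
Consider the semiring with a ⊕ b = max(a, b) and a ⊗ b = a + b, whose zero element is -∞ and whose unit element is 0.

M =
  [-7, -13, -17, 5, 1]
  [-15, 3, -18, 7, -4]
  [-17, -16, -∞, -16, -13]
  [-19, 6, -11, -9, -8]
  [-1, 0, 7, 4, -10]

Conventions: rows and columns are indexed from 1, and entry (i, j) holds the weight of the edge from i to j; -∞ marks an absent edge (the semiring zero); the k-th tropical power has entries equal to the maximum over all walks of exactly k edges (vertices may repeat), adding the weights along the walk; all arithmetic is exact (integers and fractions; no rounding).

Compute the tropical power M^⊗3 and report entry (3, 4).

M^⊗2:
  [0, 11, 8, 5, -3]
  [-5, 13, 3, 10, -1]
  [-14, -10, -6, -9, -16]
  [-9, 9, -1, 13, 2]
  [-8, 10, -3, 7, 0]
M^⊗3:
  [-4, 14, 4, 18, 7]
  [-2, 16, 6, 20, 9]
  [-17, -3, -9, -3, -13]
  [1, 19, 9, 16, 5]
  [-1, 13, 7, 17, 6]
Key observation: the optimum is the walk 3->4->2->4, with weight (-16) + 6 + 7 = -3.
Optimal value attained by: walk 3->4->2->4.
Answer: (M^⊗3)[3][4] = -3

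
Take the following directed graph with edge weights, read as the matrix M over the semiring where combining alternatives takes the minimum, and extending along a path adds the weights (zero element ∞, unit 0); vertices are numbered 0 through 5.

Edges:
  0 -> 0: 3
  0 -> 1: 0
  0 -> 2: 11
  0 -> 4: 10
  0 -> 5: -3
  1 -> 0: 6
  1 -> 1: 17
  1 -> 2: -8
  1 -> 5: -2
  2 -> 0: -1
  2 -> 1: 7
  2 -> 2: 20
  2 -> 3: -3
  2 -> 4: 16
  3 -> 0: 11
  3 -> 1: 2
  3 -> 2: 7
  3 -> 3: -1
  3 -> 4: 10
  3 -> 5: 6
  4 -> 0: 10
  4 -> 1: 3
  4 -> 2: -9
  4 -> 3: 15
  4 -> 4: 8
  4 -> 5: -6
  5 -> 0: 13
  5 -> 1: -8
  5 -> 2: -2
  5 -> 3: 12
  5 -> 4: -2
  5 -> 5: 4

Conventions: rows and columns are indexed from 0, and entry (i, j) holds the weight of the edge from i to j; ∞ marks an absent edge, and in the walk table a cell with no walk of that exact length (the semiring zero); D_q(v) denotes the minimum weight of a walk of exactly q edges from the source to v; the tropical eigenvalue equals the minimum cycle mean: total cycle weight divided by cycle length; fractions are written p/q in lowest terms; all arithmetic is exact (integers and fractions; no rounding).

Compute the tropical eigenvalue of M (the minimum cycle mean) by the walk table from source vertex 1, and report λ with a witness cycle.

q=0: [∞, 0, ∞, ∞, ∞, ∞]
q=1: [6, 17, -8, ∞, ∞, -2]
q=2: [-9, -10, -4, -11, -4, 2]
q=3: [-6, -9, -18, -12, -1, -12]
q=4: [-19, -20, -17, -21, -14, -11]
q=5: [-18, -19, -28, -22, -13, -22]
q=6: [-29, -30, -27, -31, -24, -21]
Optimal cycle mean attained by: cycle 0->5->1->2->0, total (-3) + (-8) + (-8) + (-1), length 4.
Answer: λ = -5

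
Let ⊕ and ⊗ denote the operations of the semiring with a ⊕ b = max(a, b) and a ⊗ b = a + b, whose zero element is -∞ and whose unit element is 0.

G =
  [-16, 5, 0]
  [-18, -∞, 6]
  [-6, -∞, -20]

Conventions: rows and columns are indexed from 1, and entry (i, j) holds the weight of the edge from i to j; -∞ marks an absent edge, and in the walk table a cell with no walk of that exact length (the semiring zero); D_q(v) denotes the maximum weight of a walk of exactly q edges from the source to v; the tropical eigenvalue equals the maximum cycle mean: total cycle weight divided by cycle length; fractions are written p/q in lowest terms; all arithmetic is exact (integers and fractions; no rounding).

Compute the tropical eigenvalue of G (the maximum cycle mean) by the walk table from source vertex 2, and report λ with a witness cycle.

q=0: [-∞, 0, -∞]
q=1: [-18, -∞, 6]
q=2: [0, -13, -14]
q=3: [-16, 5, 0]
Optimal cycle mean attained by: cycle 1->2->3->1, total 5 + 6 + (-6), length 3.
Answer: λ = 5/3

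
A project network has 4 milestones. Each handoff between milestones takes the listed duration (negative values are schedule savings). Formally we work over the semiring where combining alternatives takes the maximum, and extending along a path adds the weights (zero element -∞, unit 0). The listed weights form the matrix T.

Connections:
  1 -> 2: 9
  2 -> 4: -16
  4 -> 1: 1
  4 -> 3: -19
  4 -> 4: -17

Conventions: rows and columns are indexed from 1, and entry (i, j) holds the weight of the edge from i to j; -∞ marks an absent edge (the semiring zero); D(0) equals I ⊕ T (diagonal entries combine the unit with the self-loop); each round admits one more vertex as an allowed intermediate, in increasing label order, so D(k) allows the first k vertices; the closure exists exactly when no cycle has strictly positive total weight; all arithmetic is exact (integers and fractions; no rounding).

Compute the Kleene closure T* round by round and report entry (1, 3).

D(0):
  [0, 9, -∞, -∞]
  [-∞, 0, -∞, -16]
  [-∞, -∞, 0, -∞]
  [1, -∞, -19, 0]
D(1):
  [0, 9, -∞, -∞]
  [-∞, 0, -∞, -16]
  [-∞, -∞, 0, -∞]
  [1, 10, -19, 0]
D(2):
  [0, 9, -∞, -7]
  [-∞, 0, -∞, -16]
  [-∞, -∞, 0, -∞]
  [1, 10, -19, 0]
D(3):
  [0, 9, -∞, -7]
  [-∞, 0, -∞, -16]
  [-∞, -∞, 0, -∞]
  [1, 10, -19, 0]
D(4):
  [0, 9, -26, -7]
  [-15, 0, -35, -16]
  [-∞, -∞, 0, -∞]
  [1, 10, -19, 0]
Answer: T*[1][3] = -26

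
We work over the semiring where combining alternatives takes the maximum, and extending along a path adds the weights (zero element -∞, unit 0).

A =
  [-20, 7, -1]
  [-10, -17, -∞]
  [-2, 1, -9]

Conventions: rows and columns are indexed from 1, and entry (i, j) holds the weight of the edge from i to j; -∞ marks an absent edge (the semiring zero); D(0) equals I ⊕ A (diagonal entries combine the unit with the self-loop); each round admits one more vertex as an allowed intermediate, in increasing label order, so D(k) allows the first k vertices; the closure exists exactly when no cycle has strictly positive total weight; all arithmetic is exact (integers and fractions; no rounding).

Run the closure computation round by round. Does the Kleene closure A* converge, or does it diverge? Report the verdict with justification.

D(0):
  [0, 7, -1]
  [-10, 0, -∞]
  [-2, 1, 0]
D(1):
  [0, 7, -1]
  [-10, 0, -11]
  [-2, 5, 0]
D(2):
  [0, 7, -1]
  [-10, 0, -11]
  [-2, 5, 0]
D(3):
  [0, 7, -1]
  [-10, 0, -11]
  [-2, 5, 0]
Key observation: every diagonal entry stays at the unit through all rounds, so no improving cycle exists.
Answer: CONVERGES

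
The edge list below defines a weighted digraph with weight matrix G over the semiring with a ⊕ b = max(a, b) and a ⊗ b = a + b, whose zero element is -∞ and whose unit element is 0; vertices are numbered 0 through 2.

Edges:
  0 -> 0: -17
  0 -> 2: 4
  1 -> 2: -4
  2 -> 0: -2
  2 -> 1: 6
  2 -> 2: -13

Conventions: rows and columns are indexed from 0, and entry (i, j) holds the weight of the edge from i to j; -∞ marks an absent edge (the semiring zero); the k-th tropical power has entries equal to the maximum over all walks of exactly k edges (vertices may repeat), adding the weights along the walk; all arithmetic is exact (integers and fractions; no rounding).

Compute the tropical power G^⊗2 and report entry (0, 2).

G^⊗2:
  [2, 10, -9]
  [-6, 2, -17]
  [-15, -7, 2]
Key observation: the optimum is the walk 0->2->2, with weight 4 + (-13) = -9.
Optimal value attained by: walk 0->2->2.
Answer: (G^⊗2)[0][2] = -9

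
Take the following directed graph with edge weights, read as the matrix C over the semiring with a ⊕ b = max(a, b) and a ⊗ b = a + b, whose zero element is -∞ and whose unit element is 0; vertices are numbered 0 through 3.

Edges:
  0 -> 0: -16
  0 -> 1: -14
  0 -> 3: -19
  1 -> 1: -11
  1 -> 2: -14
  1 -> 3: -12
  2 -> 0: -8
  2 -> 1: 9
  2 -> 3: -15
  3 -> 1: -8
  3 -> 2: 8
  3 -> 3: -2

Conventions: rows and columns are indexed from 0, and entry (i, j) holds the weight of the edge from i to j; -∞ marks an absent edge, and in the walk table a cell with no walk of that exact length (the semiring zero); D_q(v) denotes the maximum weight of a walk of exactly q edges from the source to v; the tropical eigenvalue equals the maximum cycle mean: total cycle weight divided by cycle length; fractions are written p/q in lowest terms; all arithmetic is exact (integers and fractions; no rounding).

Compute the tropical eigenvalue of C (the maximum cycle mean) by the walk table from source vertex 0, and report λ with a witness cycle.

q=0: [0, -∞, -∞, -∞]
q=1: [-16, -14, -∞, -19]
q=2: [-32, -25, -11, -21]
q=3: [-19, -2, -13, -23]
q=4: [-21, -4, -15, -14]
Optimal cycle mean attained by: cycle 1->3->2->1, total (-12) + 8 + 9, length 3.
Answer: λ = 5/3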